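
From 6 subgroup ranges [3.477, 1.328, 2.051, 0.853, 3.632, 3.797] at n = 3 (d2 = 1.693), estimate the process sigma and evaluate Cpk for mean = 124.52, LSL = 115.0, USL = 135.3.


R_bar = (3.477 + 1.328 + 2.051 + 0.853 + 3.632 + 3.797) / 6 = 2.523
sigma = R_bar / d2 = 2.523 / 1.693 = 1.490254
Cp = (USL - LSL)/(6*sigma) = (135.3 - 115.0)/(6*1.490254) = 2.2703
Cpu = (135.3 - 124.52)/(3*1.490254) = 2.4112
Cpl = (124.52 - 115.0)/(3*1.490254) = 2.1294
Cpk = min(Cpu, Cpl) = 2.1294

2.1294


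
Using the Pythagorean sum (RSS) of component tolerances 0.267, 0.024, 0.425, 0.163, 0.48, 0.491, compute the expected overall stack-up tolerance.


RSS = sqrt(0.267^2 + 0.024^2 + 0.425^2 + 0.163^2 + 0.48^2 + 0.491^2)
= sqrt(0.75054)
= 0.8663

0.8663


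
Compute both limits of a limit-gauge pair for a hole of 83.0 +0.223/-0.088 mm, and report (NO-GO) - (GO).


GO = nominal - lower_tol (smallest hole = maximum material condition)
GO = 83.0 - 0.088 = 82.912
NO-GO = nominal + upper_tol (largest hole = least material condition)
NO-GO = 83.0 + 0.223 = 83.223
spread = NO-GO - GO = 83.223 - 82.912 = 0.3110

0.3110


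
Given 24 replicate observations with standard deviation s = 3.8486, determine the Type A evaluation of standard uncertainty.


u_A = s / sqrt(n)
u_A = 3.8486 / sqrt(24)
u_A = 3.8486 / 4.8989795
u_A = 0.7856

0.7856


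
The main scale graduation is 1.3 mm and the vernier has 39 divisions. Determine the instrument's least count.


LC = MSD / n_div
= 1.3 / 39
= 0.0333

0.0333


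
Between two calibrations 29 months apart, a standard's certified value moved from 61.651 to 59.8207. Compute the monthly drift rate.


rate = (v2 - v1) / months
= (59.8207 - 61.651) / 29
= -1.8303 / 29
= -0.0631

-0.0631


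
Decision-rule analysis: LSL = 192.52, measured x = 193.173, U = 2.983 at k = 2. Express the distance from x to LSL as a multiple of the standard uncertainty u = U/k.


u = U / k = 2.983 / 2 = 1.4915
margin = |LSL - x| = |192.52 - 193.173| = 0.653
z = margin / u = 0.653 / 1.4915
z = 0.4378

0.4378


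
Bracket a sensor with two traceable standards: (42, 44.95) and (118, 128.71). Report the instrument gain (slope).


slope = (y2 - y1) / (x2 - x1)
= (128.71 - 44.95) / (118 - 42)
= 83.7600 / 76
= 1.1021

1.1021


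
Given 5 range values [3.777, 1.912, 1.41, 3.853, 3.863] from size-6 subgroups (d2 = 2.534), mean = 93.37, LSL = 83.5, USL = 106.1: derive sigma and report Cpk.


R_bar = (3.777 + 1.912 + 1.41 + 3.853 + 3.863) / 5 = 2.963
sigma = R_bar / d2 = 2.963 / 2.534 = 1.1692976
Cp = (USL - LSL)/(6*sigma) = (106.1 - 83.5)/(6*1.1692976) = 3.2213
Cpu = (106.1 - 93.37)/(3*1.1692976) = 3.6290
Cpl = (93.37 - 83.5)/(3*1.1692976) = 2.8137
Cpk = min(Cpu, Cpl) = 2.8137

2.8137


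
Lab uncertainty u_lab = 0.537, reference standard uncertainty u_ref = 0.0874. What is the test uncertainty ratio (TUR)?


TUR = u_lab / u_ref
= 0.537 / 0.0874
= 6.1442

6.1442


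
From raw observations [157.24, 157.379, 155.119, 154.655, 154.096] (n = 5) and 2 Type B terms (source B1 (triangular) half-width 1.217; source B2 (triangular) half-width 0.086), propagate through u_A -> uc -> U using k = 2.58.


mean = (157.24 + 157.379 + 155.119 + 154.655 + 154.096) / 5 = 155.6978
s = sqrt(sum((x - mean)^2)/(n-1)) = 1.5159996
u_A = s / sqrt(n) = 1.5159996 / sqrt(5) = 0.67797563
u_B1 = 1.217 / sqrt(6) = 0.49683817
u_B2 = 0.086 / sqrt(6) = 0.035109353
uc = sqrt(0.67797563^2 + 0.49683817^2 + 0.035109353^2) = 0.84126796
U = k * uc = 2.58 * 0.84126796
U = 2.1705

2.1705


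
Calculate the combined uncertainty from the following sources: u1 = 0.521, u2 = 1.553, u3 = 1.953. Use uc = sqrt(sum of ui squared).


uc = sqrt(0.521^2 + 1.553^2 + 1.953^2)
uc = sqrt(6.497459)
uc = 2.5490

2.5490


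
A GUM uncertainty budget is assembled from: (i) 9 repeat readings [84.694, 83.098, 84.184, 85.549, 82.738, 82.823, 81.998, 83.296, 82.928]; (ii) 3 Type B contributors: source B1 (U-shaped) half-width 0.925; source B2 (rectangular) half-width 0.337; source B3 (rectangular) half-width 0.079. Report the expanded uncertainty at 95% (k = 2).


mean = (84.694 + 83.098 + 84.184 + 85.549 + 82.738 + 82.823 + 81.998 + 83.296 + 82.928) / 9 = 83.47866667
s = sqrt(sum((x - mean)^2)/(n-1)) = 1.1131699
u_A = s / sqrt(n) = 1.1131699 / sqrt(9) = 0.37105663
u_B1 = 0.925 / sqrt(2) = 0.65407377
u_B2 = 0.337 / sqrt(3) = 0.19456704
u_B3 = 0.079 / sqrt(3) = 0.045610671
uc = sqrt(0.37105663^2 + 0.65407377^2 + 0.19456704^2 + 0.045610671^2) = 0.77809523
U = k * uc = 2 * 0.77809523
U = 1.5562

1.5562


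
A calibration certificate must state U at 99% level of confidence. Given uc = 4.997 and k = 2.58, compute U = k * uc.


U = k * uc
U = 2.58 * 4.997
U = 12.8923

12.8923


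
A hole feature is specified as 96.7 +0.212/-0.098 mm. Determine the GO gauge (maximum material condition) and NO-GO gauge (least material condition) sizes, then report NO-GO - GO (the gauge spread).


GO = nominal - lower_tol (smallest hole = maximum material condition)
GO = 96.7 - 0.098 = 96.602
NO-GO = nominal + upper_tol (largest hole = least material condition)
NO-GO = 96.7 + 0.212 = 96.912
spread = NO-GO - GO = 96.912 - 96.602 = 0.3100

0.3100


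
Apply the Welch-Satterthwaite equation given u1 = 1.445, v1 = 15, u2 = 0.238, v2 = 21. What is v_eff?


uc = sqrt(u1^2 + u2^2) = sqrt(1.445^2 + 0.238^2) = 1.4644688
v_eff = uc^4 / (u1^4/v1 + u2^4/v2)
= 1.4644688^4 / (1.445^4/15 + 0.238^4/21)
= 4.5996045 / 0.29080935
v_eff = 15.8166

15.8166


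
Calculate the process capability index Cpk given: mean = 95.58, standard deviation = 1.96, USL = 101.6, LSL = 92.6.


Cpu = (USL - mean) / (3*sigma) = (101.6 - 95.58) / (3*1.96) = 1.0238
Cpl = (mean - LSL) / (3*sigma) = (95.58 - 92.6) / (3*1.96) = 0.5068
Cpk = min(Cpu, Cpl) = 0.5068

0.5068


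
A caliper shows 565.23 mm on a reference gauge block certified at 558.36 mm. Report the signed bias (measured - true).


Systematic error = measured - true
= 565.23 - 558.36
= 6.8700

6.8700


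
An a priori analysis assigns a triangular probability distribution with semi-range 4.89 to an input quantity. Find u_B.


u_B = half_width / sqrt(6)
u_B = 4.89 / 2.4494897
u_B = 1.9963

1.9963


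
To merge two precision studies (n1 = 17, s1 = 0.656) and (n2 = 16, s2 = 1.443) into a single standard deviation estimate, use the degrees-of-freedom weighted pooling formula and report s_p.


s_p = sqrt(((n1-1)*s1^2 + (n2-1)*s2^2) / (n1+n2-2))
numerator = (17-1)*0.656^2 + (16-1)*1.443^2 = 6.885376 + 31.233735 = 38.119111
denominator = 17 + 16 - 2 = 31
s_p^2 = 38.119111 / 31 = 1.2296487
s_p = sqrt(1.2296487) = 1.1089

1.1089


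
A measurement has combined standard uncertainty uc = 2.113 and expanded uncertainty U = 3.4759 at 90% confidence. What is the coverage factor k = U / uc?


k = U / uc
k = 3.4759 / 2.113
k = 1.645

1.645


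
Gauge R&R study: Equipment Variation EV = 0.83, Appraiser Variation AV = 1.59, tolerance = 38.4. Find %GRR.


GRR = sqrt(EV^2 + AV^2) = sqrt(0.83^2 + 1.59^2) = 1.7935997
%GRR = GRR / tol * 100 = 1.7935997 / 38.4 * 100
%GRR = 4.6708

4.6708


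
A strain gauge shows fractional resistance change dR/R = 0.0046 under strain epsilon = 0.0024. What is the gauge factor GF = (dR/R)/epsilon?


GF = (dR/R) / epsilon
= 0.0046 / 0.0024
= 1.9167

1.9167


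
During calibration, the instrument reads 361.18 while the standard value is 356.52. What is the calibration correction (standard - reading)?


Correction = standard - reading
= 356.52 - 361.18
= -4.6600

-4.6600


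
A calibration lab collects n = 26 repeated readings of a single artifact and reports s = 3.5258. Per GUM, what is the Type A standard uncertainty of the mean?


u_A = s / sqrt(n)
u_A = 3.5258 / sqrt(26)
u_A = 3.5258 / 5.0990195
u_A = 0.6915

0.6915


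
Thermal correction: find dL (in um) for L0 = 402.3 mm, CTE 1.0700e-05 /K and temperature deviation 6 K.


dL = L * alpha * dT
= 402.3 * 1.0700e-05 * 6
= 0.0258277 mm
dL_um = 0.0258277 * 1000 = 25.8277 um

25.8277


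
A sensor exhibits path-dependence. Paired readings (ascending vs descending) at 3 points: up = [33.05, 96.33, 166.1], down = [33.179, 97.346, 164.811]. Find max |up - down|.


|33.05 - 33.179| = 0.1290
|96.33 - 97.346| = 1.0160
|166.1 - 164.811| = 1.2890
hysteresis = max(diffs) = 1.2890

1.2890


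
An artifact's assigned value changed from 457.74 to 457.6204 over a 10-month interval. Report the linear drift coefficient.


rate = (v2 - v1) / months
= (457.6204 - 457.74) / 10
= -0.1196 / 10
= -0.0120

-0.0120


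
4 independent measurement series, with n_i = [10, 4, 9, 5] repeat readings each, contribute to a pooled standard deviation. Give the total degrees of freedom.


nu = sum_i (n_i - 1)
nu = ((10 - 1) + (4 - 1) + (9 - 1) + (5 - 1))
nu = 9 + 3 + 8 + 4
nu = 24

24


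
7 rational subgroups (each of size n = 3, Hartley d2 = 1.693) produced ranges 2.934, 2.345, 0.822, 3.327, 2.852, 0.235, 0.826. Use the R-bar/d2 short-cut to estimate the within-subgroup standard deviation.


R_bar = (2.934 + 2.345 + 0.822 + 3.327 + 2.852 + 0.235 + 0.826) / 7
R_bar = 13.341 / 7 = 1.9058571
sigma_hat = R_bar / d2 = 1.9058571 / 1.693 = 1.1257

1.1257


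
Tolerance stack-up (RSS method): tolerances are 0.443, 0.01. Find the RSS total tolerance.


RSS = sqrt(0.443^2 + 0.01^2)
= sqrt(0.196349)
= 0.4431

0.4431


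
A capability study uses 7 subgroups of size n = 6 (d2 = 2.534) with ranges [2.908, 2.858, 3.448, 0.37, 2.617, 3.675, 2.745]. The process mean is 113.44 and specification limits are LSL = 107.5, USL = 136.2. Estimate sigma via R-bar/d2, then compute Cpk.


R_bar = (2.908 + 2.858 + 3.448 + 0.37 + 2.617 + 3.675 + 2.745) / 7 = 2.6601429
sigma = R_bar / d2 = 2.6601429 / 2.534 = 1.0497801
Cp = (USL - LSL)/(6*sigma) = (136.2 - 107.5)/(6*1.0497801) = 4.5565
Cpu = (136.2 - 113.44)/(3*1.0497801) = 7.2269
Cpl = (113.44 - 107.5)/(3*1.0497801) = 1.8861
Cpk = min(Cpu, Cpl) = 1.8861

1.8861


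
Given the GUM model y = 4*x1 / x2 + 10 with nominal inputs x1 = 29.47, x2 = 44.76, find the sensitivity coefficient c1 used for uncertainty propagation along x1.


y = 4*x1 / x2 + 10
dy/dx1 = 4/x2
Evaluate at x2 = 44.76: c1 = 4 / 44.76
c1 = 0.0894

0.0894


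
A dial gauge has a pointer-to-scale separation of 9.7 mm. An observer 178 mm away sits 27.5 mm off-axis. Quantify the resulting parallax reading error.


error = h * offset / d
= 9.7 * 27.5 / 178
= 1.4986

1.4986


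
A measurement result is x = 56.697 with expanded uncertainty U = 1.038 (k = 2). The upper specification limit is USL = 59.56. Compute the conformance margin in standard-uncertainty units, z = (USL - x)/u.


u = U / k = 1.038 / 2 = 0.519
margin = |USL - x| = |59.56 - 56.697| = 2.863
z = margin / u = 2.863 / 0.519
z = 5.5164

5.5164


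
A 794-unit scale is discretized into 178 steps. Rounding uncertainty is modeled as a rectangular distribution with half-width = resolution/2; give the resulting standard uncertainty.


resolution = range / divisions
resolution = 794 / 178 = 4.4606742
u_res = resolution / (2*sqrt(3))
u_res = 4.4606742 / 3.4641016
u_res = 1.2877

1.2877


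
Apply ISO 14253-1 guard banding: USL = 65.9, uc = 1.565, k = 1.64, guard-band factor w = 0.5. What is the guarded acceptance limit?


U = k * uc = 1.64 * 1.565 = 2.5666
guard band g = w * U = 0.5 * 2.5666 = 1.2833
AL = USL - g = 65.9 - 1.2833
AL = 64.6167

64.6167


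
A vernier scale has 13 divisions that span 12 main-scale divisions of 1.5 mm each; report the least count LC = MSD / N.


LC = MSD / n_div
= 1.5 / 13
= 0.1154

0.1154


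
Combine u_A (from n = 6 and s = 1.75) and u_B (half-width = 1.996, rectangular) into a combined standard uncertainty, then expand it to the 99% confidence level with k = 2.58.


u_A = s / sqrt(n) = 1.75 / sqrt(6) = 0.71443451
u_B = half_width / sqrt(3) = 1.996 / sqrt(3) = 1.1523911
uc = sqrt(u_A^2 + u_B^2) = sqrt(0.71443451^2 + 1.1523911^2) = 1.3558842
U = k * uc = 2.58 * 1.3558842
U = 3.4982

3.4982


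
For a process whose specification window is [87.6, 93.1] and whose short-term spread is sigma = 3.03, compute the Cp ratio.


Cp = (USL - LSL) / (6 * sigma)
= (93.1 - 87.6) / (6 * 3.03)
= 5.5000 / 18.1800
= 0.3025

0.3025


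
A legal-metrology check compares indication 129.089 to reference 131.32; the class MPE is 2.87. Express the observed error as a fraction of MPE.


e = indication - reference = 129.089 - 131.32 = -2.2310
|e| = 2.2310
ratio = |e| / MPE = 2.2310 / 2.87
ratio = 0.7774

0.7774


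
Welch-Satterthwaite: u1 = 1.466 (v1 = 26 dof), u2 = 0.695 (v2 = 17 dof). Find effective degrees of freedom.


uc = sqrt(u1^2 + u2^2) = sqrt(1.466^2 + 0.695^2) = 1.6223998
v_eff = uc^4 / (u1^4/v1 + u2^4/v2)
= 1.6223998^4 / (1.466^4/26 + 0.695^4/17)
= 6.9283774 / 0.19137321
v_eff = 36.2035

36.2035


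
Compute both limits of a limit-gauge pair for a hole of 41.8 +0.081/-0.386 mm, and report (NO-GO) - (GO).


GO = nominal - lower_tol (smallest hole = maximum material condition)
GO = 41.8 - 0.386 = 41.414
NO-GO = nominal + upper_tol (largest hole = least material condition)
NO-GO = 41.8 + 0.081 = 41.881
spread = NO-GO - GO = 41.881 - 41.414 = 0.4670

0.4670


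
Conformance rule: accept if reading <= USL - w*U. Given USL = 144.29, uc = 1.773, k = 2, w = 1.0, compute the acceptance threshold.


U = k * uc = 2 * 1.773 = 3.546
guard band g = w * U = 1.0 * 3.546 = 3.546
AL = USL - g = 144.29 - 3.546
AL = 140.7440

140.7440


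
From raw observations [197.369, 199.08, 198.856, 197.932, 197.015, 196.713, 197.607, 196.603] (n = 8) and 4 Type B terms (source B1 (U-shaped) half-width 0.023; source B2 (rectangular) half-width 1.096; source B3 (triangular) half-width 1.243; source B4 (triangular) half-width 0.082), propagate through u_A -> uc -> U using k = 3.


mean = (197.369 + 199.08 + 198.856 + 197.932 + 197.015 + 196.713 + 197.607 + 196.603) / 8 = 197.646875
s = sqrt(sum((x - mean)^2)/(n-1)) = 0.92866993
u_A = s / sqrt(n) = 0.92866993 / sqrt(8) = 0.3283344
u_B1 = 0.023 / sqrt(2) = 0.016263456
u_B2 = 1.096 / sqrt(3) = 0.6327759
u_B3 = 1.243 / sqrt(6) = 0.50745263
u_B4 = 0.082 / sqrt(6) = 0.03347636
uc = sqrt(0.3283344^2 + 0.016263456^2 + 0.6327759^2 + 0.50745263^2 + 0.03347636^2) = 0.87584368
U = k * uc = 3 * 0.87584368
U = 2.6275

2.6275


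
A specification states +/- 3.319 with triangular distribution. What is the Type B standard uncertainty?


u_B = half_width / sqrt(6)
u_B = 3.319 / 2.4494897
u_B = 1.3550

1.3550


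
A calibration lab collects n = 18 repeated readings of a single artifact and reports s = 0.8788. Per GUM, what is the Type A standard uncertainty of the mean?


u_A = s / sqrt(n)
u_A = 0.8788 / sqrt(18)
u_A = 0.8788 / 4.2426407
u_A = 0.2071

0.2071


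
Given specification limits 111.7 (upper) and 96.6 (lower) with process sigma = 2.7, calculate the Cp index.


Cp = (USL - LSL) / (6 * sigma)
= (111.7 - 96.6) / (6 * 2.7)
= 15.1000 / 16.2000
= 0.9321

0.9321


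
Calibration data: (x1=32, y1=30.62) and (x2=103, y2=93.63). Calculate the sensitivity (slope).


slope = (y2 - y1) / (x2 - x1)
= (93.63 - 30.62) / (103 - 32)
= 63.0100 / 71
= 0.8875

0.8875


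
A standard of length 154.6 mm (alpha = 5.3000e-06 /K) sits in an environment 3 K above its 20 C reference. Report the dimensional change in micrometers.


dL = L * alpha * dT
= 154.6 * 5.3000e-06 * 3
= 0.0024581 mm
dL_um = 0.0024581 * 1000 = 2.4581 um

2.4581


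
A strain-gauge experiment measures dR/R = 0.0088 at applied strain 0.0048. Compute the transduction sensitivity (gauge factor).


GF = (dR/R) / epsilon
= 0.0088 / 0.0048
= 1.8333

1.8333


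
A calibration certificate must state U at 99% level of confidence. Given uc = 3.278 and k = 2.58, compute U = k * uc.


U = k * uc
U = 2.58 * 3.278
U = 8.4572

8.4572


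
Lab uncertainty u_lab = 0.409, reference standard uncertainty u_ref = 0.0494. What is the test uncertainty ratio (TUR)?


TUR = u_lab / u_ref
= 0.409 / 0.0494
= 8.2794

8.2794


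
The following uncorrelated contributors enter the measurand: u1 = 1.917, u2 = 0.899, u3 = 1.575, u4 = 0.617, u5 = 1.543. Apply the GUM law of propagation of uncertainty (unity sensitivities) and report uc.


uc = sqrt(1.917^2 + 0.899^2 + 1.575^2 + 0.617^2 + 1.543^2)
uc = sqrt(9.725253)
uc = 3.1185

3.1185


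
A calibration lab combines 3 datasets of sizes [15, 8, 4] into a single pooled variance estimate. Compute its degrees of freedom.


nu = sum_i (n_i - 1)
nu = ((15 - 1) + (8 - 1) + (4 - 1))
nu = 14 + 7 + 3
nu = 24

24


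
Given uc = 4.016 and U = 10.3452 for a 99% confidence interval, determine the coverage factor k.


k = U / uc
k = 10.3452 / 4.016
k = 2.576

2.576


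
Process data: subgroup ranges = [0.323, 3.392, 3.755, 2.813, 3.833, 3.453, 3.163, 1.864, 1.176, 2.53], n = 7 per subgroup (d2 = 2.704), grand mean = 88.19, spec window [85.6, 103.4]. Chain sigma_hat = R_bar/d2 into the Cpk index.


R_bar = (0.323 + 3.392 + 3.755 + 2.813 + 3.833 + 3.453 + 3.163 + 1.864 + 1.176 + 2.53) / 10 = 2.6302
sigma = R_bar / d2 = 2.6302 / 2.704 = 0.9727071
Cp = (USL - LSL)/(6*sigma) = (103.4 - 85.6)/(6*0.9727071) = 3.0499
Cpu = (103.4 - 88.19)/(3*0.9727071) = 5.2123
Cpl = (88.19 - 85.6)/(3*0.9727071) = 0.8876
Cpk = min(Cpu, Cpl) = 0.8876

0.8876


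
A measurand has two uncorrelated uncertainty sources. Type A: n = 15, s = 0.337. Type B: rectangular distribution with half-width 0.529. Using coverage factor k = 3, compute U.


u_A = s / sqrt(n) = 0.337 / sqrt(15) = 0.087013026
u_B = half_width / sqrt(3) = 0.529 / sqrt(3) = 0.30541829
uc = sqrt(u_A^2 + u_B^2) = sqrt(0.087013026^2 + 0.30541829^2) = 0.31757141
U = k * uc = 3 * 0.31757141
U = 0.9527

0.9527


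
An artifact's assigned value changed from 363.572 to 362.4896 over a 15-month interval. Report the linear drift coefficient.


rate = (v2 - v1) / months
= (362.4896 - 363.572) / 15
= -1.0824 / 15
= -0.0722

-0.0722


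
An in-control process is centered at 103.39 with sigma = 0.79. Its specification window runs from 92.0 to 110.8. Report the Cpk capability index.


Cpu = (USL - mean) / (3*sigma) = (110.8 - 103.39) / (3*0.79) = 3.1266
Cpl = (mean - LSL) / (3*sigma) = (103.39 - 92.0) / (3*0.79) = 4.8059
Cpk = min(Cpu, Cpl) = 3.1266

3.1266


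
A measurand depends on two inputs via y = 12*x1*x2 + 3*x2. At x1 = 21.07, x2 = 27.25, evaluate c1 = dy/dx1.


y = 12*x1*x2 + 3*x2
dy/dx1 = 12*x2
Evaluate at x2 = 27.25: c1 = 12 * 27.25
c1 = 327.0000

327.0000


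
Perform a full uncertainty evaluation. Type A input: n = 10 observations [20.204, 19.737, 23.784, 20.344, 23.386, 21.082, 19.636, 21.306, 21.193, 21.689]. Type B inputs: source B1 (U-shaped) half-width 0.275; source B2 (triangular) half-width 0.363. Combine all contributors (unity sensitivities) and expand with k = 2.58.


mean = (20.204 + 19.737 + 23.784 + 20.344 + 23.386 + 21.082 + 19.636 + 21.306 + 21.193 + 21.689) / 10 = 21.2361
s = sqrt(sum((x - mean)^2)/(n-1)) = 1.414927
u_A = s / sqrt(n) = 1.414927 / sqrt(10) = 0.4474392
u_B1 = 0.275 / sqrt(2) = 0.19445436
u_B2 = 0.363 / sqrt(6) = 0.14819413
uc = sqrt(0.4474392^2 + 0.19445436^2 + 0.14819413^2) = 0.50987826
U = k * uc = 2.58 * 0.50987826
U = 1.3155

1.3155


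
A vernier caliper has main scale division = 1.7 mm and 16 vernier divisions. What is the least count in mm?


LC = MSD / n_div
= 1.7 / 16
= 0.1062

0.1062


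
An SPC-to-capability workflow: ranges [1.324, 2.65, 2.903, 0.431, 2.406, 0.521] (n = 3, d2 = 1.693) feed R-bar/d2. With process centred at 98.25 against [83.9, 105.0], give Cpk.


R_bar = (1.324 + 2.65 + 2.903 + 0.431 + 2.406 + 0.521) / 6 = 1.7058333
sigma = R_bar / d2 = 1.7058333 / 1.693 = 1.0075802
Cp = (USL - LSL)/(6*sigma) = (105.0 - 83.9)/(6*1.0075802) = 3.4902
Cpu = (105.0 - 98.25)/(3*1.0075802) = 2.2331
Cpl = (98.25 - 83.9)/(3*1.0075802) = 4.7473
Cpk = min(Cpu, Cpl) = 2.2331

2.2331


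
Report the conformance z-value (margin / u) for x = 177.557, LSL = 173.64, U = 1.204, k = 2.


u = U / k = 1.204 / 2 = 0.602
margin = |LSL - x| = |173.64 - 177.557| = 3.917
z = margin / u = 3.917 / 0.602
z = 6.5066

6.5066


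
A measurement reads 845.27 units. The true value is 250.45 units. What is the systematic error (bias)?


Systematic error = measured - true
= 845.27 - 250.45
= 594.8200

594.8200


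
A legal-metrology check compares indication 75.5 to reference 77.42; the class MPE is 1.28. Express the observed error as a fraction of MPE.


e = indication - reference = 75.5 - 77.42 = -1.9200
|e| = 1.9200
ratio = |e| / MPE = 1.9200 / 1.28
ratio = 1.5000

1.5000


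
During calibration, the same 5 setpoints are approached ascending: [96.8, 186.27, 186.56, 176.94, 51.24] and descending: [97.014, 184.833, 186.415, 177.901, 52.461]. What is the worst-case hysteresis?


|96.8 - 97.014| = 0.2140
|186.27 - 184.833| = 1.4370
|186.56 - 186.415| = 0.1450
|176.94 - 177.901| = 0.9610
|51.24 - 52.461| = 1.2210
hysteresis = max(diffs) = 1.4370

1.4370


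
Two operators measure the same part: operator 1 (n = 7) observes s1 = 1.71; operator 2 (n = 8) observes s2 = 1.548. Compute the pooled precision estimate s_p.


s_p = sqrt(((n1-1)*s1^2 + (n2-1)*s2^2) / (n1+n2-2))
numerator = (7-1)*1.71^2 + (8-1)*1.548^2 = 17.5446 + 16.774128 = 34.318728
denominator = 7 + 8 - 2 = 13
s_p^2 = 34.318728 / 13 = 2.6399022
s_p = sqrt(2.6399022) = 1.6248

1.6248


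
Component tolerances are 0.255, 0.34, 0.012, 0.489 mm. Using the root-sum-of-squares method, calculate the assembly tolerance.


RSS = sqrt(0.255^2 + 0.34^2 + 0.012^2 + 0.489^2)
= sqrt(0.41989)
= 0.6480

0.6480


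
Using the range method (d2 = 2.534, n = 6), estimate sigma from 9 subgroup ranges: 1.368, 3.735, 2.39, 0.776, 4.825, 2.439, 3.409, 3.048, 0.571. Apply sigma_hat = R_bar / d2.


R_bar = (1.368 + 3.735 + 2.39 + 0.776 + 4.825 + 2.439 + 3.409 + 3.048 + 0.571) / 9
R_bar = 22.561 / 9 = 2.5067778
sigma_hat = R_bar / d2 = 2.5067778 / 2.534 = 0.9893

0.9893


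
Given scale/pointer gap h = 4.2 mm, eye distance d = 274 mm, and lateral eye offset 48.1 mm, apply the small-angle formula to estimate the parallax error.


error = h * offset / d
= 4.2 * 48.1 / 274
= 0.7373

0.7373


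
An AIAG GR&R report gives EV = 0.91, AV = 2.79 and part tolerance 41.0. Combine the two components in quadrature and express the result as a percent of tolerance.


GRR = sqrt(EV^2 + AV^2) = sqrt(0.91^2 + 2.79^2) = 2.934655
%GRR = GRR / tol * 100 = 2.934655 / 41.0 * 100
%GRR = 7.1577

7.1577


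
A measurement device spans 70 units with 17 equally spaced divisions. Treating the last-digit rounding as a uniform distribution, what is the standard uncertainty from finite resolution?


resolution = range / divisions
resolution = 70 / 17 = 4.1176471
u_res = resolution / (2*sqrt(3))
u_res = 4.1176471 / 3.4641016
u_res = 1.1887

1.1887


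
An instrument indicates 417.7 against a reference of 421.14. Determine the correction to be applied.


Correction = standard - reading
= 421.14 - 417.7
= 3.4400

3.4400


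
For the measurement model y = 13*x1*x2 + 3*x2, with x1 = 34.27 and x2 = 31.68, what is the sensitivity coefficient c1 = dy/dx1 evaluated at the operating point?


y = 13*x1*x2 + 3*x2
dy/dx1 = 13*x2
Evaluate at x2 = 31.68: c1 = 13 * 31.68
c1 = 411.8400

411.8400


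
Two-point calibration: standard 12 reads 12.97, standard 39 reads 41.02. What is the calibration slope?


slope = (y2 - y1) / (x2 - x1)
= (41.02 - 12.97) / (39 - 12)
= 28.0500 / 27
= 1.0389

1.0389


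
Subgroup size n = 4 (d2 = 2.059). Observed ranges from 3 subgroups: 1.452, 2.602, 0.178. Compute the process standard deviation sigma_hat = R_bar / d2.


R_bar = (1.452 + 2.602 + 0.178) / 3
R_bar = 4.232 / 3 = 1.4106667
sigma_hat = R_bar / d2 = 1.4106667 / 2.059 = 0.6851

0.6851


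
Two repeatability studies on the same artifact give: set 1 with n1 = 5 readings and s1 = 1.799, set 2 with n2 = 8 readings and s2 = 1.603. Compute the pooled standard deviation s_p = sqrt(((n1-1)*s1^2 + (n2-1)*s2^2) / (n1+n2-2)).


s_p = sqrt(((n1-1)*s1^2 + (n2-1)*s2^2) / (n1+n2-2))
numerator = (5-1)*1.799^2 + (8-1)*1.603^2 = 12.945604 + 17.987263 = 30.932867
denominator = 5 + 8 - 2 = 11
s_p^2 = 30.932867 / 11 = 2.8120788
s_p = sqrt(2.8120788) = 1.6769

1.6769


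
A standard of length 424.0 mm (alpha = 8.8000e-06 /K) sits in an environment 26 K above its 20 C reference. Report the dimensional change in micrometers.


dL = L * alpha * dT
= 424.0 * 8.8000e-06 * 26
= 0.0970112 mm
dL_um = 0.0970112 * 1000 = 97.0112 um

97.0112


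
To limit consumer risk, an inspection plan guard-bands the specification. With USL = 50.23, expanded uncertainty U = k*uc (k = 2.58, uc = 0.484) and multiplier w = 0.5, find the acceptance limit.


U = k * uc = 2.58 * 0.484 = 1.24872
guard band g = w * U = 0.5 * 1.24872 = 0.62436
AL = USL - g = 50.23 - 0.62436
AL = 49.6056

49.6056


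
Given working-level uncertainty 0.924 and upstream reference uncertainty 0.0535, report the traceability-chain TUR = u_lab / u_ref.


TUR = u_lab / u_ref
= 0.924 / 0.0535
= 17.2710

17.2710


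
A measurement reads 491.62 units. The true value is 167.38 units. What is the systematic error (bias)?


Systematic error = measured - true
= 491.62 - 167.38
= 324.2400

324.2400


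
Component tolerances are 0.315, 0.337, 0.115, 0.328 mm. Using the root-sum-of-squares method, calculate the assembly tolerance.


RSS = sqrt(0.315^2 + 0.337^2 + 0.115^2 + 0.328^2)
= sqrt(0.333603)
= 0.5776

0.5776


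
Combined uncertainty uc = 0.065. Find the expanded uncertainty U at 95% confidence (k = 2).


U = k * uc
U = 2 * 0.065
U = 0.1300

0.1300


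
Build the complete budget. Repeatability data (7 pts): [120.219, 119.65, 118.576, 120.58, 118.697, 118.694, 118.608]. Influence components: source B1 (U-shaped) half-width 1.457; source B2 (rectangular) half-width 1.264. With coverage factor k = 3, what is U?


mean = (120.219 + 119.65 + 118.576 + 120.58 + 118.697 + 118.694 + 118.608) / 7 = 119.2891429
s = sqrt(sum((x - mean)^2)/(n-1)) = 0.85034511
u_A = s / sqrt(n) = 0.85034511 / sqrt(7) = 0.32140024
u_B1 = 1.457 / sqrt(2) = 1.0302546
u_B2 = 1.264 / sqrt(3) = 0.72977074
uc = sqrt(0.32140024^2 + 1.0302546^2 + 0.72977074^2) = 1.3028001
U = k * uc = 3 * 1.3028001
U = 3.9084

3.9084


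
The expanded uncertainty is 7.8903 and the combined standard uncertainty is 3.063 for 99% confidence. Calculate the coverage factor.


k = U / uc
k = 7.8903 / 3.063
k = 2.576

2.576


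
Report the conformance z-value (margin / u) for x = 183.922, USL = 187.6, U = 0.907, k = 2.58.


u = U / k = 0.907 / 2.58 = 0.35155039
margin = |USL - x| = |187.6 - 183.922| = 3.678
z = margin / u = 3.678 / 0.35155039
z = 10.4622

10.4622


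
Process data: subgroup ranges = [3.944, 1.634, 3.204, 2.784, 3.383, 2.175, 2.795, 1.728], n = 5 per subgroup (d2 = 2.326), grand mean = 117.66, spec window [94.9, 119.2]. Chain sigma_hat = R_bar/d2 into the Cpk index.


R_bar = (3.944 + 1.634 + 3.204 + 2.784 + 3.383 + 2.175 + 2.795 + 1.728) / 8 = 2.705875
sigma = R_bar / d2 = 2.705875 / 2.326 = 1.1633169
Cp = (USL - LSL)/(6*sigma) = (119.2 - 94.9)/(6*1.1633169) = 3.4814
Cpu = (119.2 - 117.66)/(3*1.1633169) = 0.4413
Cpl = (117.66 - 94.9)/(3*1.1633169) = 6.5216
Cpk = min(Cpu, Cpl) = 0.4413

0.4413


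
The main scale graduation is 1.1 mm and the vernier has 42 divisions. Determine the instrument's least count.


LC = MSD / n_div
= 1.1 / 42
= 0.0262

0.0262


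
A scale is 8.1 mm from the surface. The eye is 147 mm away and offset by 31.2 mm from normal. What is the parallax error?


error = h * offset / d
= 8.1 * 31.2 / 147
= 1.7192

1.7192


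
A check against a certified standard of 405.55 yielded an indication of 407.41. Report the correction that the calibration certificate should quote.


Correction = standard - reading
= 405.55 - 407.41
= -1.8600

-1.8600


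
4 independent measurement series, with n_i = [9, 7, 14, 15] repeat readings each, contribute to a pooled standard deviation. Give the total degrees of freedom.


nu = sum_i (n_i - 1)
nu = ((9 - 1) + (7 - 1) + (14 - 1) + (15 - 1))
nu = 8 + 6 + 13 + 14
nu = 41

41


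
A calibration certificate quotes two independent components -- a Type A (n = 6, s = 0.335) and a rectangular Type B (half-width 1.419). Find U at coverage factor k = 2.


u_A = s / sqrt(n) = 0.335 / sqrt(6) = 0.13676318
u_B = half_width / sqrt(3) = 1.419 / sqrt(3) = 0.81926003
uc = sqrt(u_A^2 + u_B^2) = sqrt(0.13676318^2 + 0.81926003^2) = 0.83059687
U = k * uc = 2 * 0.83059687
U = 1.6612

1.6612


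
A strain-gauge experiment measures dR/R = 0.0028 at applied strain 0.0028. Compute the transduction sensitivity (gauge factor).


GF = (dR/R) / epsilon
= 0.0028 / 0.0028
= 1.0000

1.0000


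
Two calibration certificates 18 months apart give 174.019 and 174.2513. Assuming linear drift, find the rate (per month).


rate = (v2 - v1) / months
= (174.2513 - 174.019) / 18
= 0.2323 / 18
= 0.0129

0.0129


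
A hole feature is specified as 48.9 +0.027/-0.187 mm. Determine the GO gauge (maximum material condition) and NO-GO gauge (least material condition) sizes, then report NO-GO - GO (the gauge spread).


GO = nominal - lower_tol (smallest hole = maximum material condition)
GO = 48.9 - 0.187 = 48.713
NO-GO = nominal + upper_tol (largest hole = least material condition)
NO-GO = 48.9 + 0.027 = 48.927
spread = NO-GO - GO = 48.927 - 48.713 = 0.2140

0.2140


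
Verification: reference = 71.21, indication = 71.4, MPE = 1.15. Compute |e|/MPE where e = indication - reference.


e = indication - reference = 71.4 - 71.21 = 0.1900
|e| = 0.1900
ratio = |e| / MPE = 0.1900 / 1.15
ratio = 0.1652

0.1652


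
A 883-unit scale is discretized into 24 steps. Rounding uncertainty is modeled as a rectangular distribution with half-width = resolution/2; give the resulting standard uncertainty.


resolution = range / divisions
resolution = 883 / 24 = 36.791667
u_res = resolution / (2*sqrt(3))
u_res = 36.791667 / 3.4641016
u_res = 10.6208

10.6208


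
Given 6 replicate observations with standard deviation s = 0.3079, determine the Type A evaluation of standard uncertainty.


u_A = s / sqrt(n)
u_A = 0.3079 / sqrt(6)
u_A = 0.3079 / 2.4494897
u_A = 0.1257

0.1257


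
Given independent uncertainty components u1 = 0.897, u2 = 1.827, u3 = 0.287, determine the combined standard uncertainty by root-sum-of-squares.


uc = sqrt(0.897^2 + 1.827^2 + 0.287^2)
uc = sqrt(4.224907)
uc = 2.0555

2.0555


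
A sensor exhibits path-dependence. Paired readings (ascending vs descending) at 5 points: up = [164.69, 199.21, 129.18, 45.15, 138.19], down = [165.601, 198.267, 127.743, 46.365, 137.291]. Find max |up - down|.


|164.69 - 165.601| = 0.9110
|199.21 - 198.267| = 0.9430
|129.18 - 127.743| = 1.4370
|45.15 - 46.365| = 1.2150
|138.19 - 137.291| = 0.8990
hysteresis = max(diffs) = 1.4370

1.4370


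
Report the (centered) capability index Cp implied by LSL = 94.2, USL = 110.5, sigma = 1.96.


Cp = (USL - LSL) / (6 * sigma)
= (110.5 - 94.2) / (6 * 1.96)
= 16.3000 / 11.7600
= 1.3861

1.3861


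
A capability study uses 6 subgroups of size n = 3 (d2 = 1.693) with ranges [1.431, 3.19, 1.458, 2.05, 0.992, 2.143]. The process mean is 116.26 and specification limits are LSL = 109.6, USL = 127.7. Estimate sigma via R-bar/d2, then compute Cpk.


R_bar = (1.431 + 3.19 + 1.458 + 2.05 + 0.992 + 2.143) / 6 = 1.8773333
sigma = R_bar / d2 = 1.8773333 / 1.693 = 1.1088797
Cp = (USL - LSL)/(6*sigma) = (127.7 - 109.6)/(6*1.1088797) = 2.7205
Cpu = (127.7 - 116.26)/(3*1.1088797) = 3.4389
Cpl = (116.26 - 109.6)/(3*1.1088797) = 2.0020
Cpk = min(Cpu, Cpl) = 2.0020

2.0020


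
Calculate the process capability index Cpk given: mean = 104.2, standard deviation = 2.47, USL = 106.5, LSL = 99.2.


Cpu = (USL - mean) / (3*sigma) = (106.5 - 104.2) / (3*2.47) = 0.3104
Cpl = (mean - LSL) / (3*sigma) = (104.2 - 99.2) / (3*2.47) = 0.6748
Cpk = min(Cpu, Cpl) = 0.3104

0.3104


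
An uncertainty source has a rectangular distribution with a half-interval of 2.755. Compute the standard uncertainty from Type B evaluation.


u_B = half_width / sqrt(3)
u_B = 2.755 / 1.7320508
u_B = 1.5906

1.5906


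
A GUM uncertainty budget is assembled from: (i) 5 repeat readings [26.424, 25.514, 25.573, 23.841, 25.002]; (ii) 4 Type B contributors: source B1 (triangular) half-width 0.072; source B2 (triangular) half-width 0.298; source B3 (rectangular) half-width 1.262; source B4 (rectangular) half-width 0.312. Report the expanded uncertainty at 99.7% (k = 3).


mean = (26.424 + 25.514 + 25.573 + 23.841 + 25.002) / 5 = 25.2708
s = sqrt(sum((x - mean)^2)/(n-1)) = 0.94827775
u_A = s / sqrt(n) = 0.94827775 / sqrt(5) = 0.4240827
u_B1 = 0.072 / sqrt(6) = 0.029393877
u_B2 = 0.298 / sqrt(6) = 0.12165799
u_B3 = 1.262 / sqrt(3) = 0.72861604
u_B4 = 0.312 / sqrt(3) = 0.18013328
uc = sqrt(0.4240827^2 + 0.029393877^2 + 0.12165799^2 + 0.72861604^2 + 0.18013328^2) = 0.87111431
U = k * uc = 3 * 0.87111431
U = 2.6133

2.6133


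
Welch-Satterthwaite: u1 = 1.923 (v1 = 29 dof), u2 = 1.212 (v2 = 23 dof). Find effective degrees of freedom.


uc = sqrt(u1^2 + u2^2) = sqrt(1.923^2 + 1.212^2) = 2.2730757
v_eff = uc^4 / (u1^4/v1 + u2^4/v2)
= 2.2730757^4 / (1.923^4/29 + 1.212^4/23)
= 26.696578 / 0.56535789
v_eff = 47.2207

47.2207


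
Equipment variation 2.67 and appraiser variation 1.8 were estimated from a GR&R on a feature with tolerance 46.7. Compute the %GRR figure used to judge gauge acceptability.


GRR = sqrt(EV^2 + AV^2) = sqrt(2.67^2 + 1.8^2) = 3.2200776
%GRR = GRR / tol * 100 = 3.2200776 / 46.7 * 100
%GRR = 6.8952

6.8952


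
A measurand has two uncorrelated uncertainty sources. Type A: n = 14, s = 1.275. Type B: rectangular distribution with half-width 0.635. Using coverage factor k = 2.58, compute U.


u_A = s / sqrt(n) = 1.275 / sqrt(14) = 0.34075808
u_B = half_width / sqrt(3) = 0.635 / sqrt(3) = 0.36661742
uc = sqrt(u_A^2 + u_B^2) = sqrt(0.34075808^2 + 0.36661742^2) = 0.50052413
U = k * uc = 2.58 * 0.50052413
U = 1.2914

1.2914


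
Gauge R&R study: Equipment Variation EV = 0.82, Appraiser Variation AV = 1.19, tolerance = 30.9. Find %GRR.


GRR = sqrt(EV^2 + AV^2) = sqrt(0.82^2 + 1.19^2) = 1.4451644
%GRR = GRR / tol * 100 = 1.4451644 / 30.9 * 100
%GRR = 4.6769

4.6769


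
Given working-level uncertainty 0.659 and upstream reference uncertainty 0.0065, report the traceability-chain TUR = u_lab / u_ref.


TUR = u_lab / u_ref
= 0.659 / 0.0065
= 101.3846

101.3846


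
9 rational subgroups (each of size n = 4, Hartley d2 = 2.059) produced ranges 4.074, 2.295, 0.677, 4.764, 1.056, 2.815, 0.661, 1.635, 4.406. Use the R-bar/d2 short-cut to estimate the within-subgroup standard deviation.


R_bar = (4.074 + 2.295 + 0.677 + 4.764 + 1.056 + 2.815 + 0.661 + 1.635 + 4.406) / 9
R_bar = 22.383 / 9 = 2.487
sigma_hat = R_bar / d2 = 2.487 / 2.059 = 1.2079

1.2079


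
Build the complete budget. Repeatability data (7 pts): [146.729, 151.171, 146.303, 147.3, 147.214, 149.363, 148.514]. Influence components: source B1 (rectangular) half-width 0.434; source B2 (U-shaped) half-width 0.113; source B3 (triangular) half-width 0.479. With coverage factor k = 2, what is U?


mean = (146.729 + 151.171 + 146.303 + 147.3 + 147.214 + 149.363 + 148.514) / 7 = 148.0848571
s = sqrt(sum((x - mean)^2)/(n-1)) = 1.7190039
u_A = s / sqrt(n) = 1.7190039 / sqrt(7) = 0.6497224
u_B1 = 0.434 / sqrt(3) = 0.25057002
u_B2 = 0.113 / sqrt(2) = 0.079903066
u_B3 = 0.479 / sqrt(6) = 0.19555093
uc = sqrt(0.6497224^2 + 0.25057002^2 + 0.079903066^2 + 0.19555093^2) = 0.72770131
U = k * uc = 2 * 0.72770131
U = 1.4554

1.4554


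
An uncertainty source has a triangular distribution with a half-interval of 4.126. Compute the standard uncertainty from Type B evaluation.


u_B = half_width / sqrt(6)
u_B = 4.126 / 2.4494897
u_B = 1.6844

1.6844


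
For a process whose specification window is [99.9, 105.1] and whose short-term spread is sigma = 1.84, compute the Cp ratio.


Cp = (USL - LSL) / (6 * sigma)
= (105.1 - 99.9) / (6 * 1.84)
= 5.2000 / 11.0400
= 0.4710

0.4710


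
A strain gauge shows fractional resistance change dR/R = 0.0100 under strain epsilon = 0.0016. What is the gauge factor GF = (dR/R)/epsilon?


GF = (dR/R) / epsilon
= 0.0100 / 0.0016
= 6.2500

6.2500


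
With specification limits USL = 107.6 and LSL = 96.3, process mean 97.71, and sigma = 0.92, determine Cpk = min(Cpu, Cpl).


Cpu = (USL - mean) / (3*sigma) = (107.6 - 97.71) / (3*0.92) = 3.5833
Cpl = (mean - LSL) / (3*sigma) = (97.71 - 96.3) / (3*0.92) = 0.5109
Cpk = min(Cpu, Cpl) = 0.5109

0.5109


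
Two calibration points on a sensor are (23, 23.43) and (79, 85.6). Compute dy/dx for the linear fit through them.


slope = (y2 - y1) / (x2 - x1)
= (85.6 - 23.43) / (79 - 23)
= 62.1700 / 56
= 1.1102

1.1102


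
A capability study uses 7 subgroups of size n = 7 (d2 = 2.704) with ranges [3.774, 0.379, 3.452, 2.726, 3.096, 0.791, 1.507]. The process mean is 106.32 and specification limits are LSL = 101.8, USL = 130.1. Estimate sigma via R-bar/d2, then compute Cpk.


R_bar = (3.774 + 0.379 + 3.452 + 2.726 + 3.096 + 0.791 + 1.507) / 7 = 2.2464286
sigma = R_bar / d2 = 2.2464286 / 2.704 = 0.83077981
Cp = (USL - LSL)/(6*sigma) = (130.1 - 101.8)/(6*0.83077981) = 5.6774
Cpu = (130.1 - 106.32)/(3*0.83077981) = 9.5412
Cpl = (106.32 - 101.8)/(3*0.83077981) = 1.8136
Cpk = min(Cpu, Cpl) = 1.8136

1.8136


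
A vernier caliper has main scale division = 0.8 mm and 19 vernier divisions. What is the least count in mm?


LC = MSD / n_div
= 0.8 / 19
= 0.0421

0.0421


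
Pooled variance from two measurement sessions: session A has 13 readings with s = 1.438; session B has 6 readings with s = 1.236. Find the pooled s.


s_p = sqrt(((n1-1)*s1^2 + (n2-1)*s2^2) / (n1+n2-2))
numerator = (13-1)*1.438^2 + (6-1)*1.236^2 = 24.814128 + 7.63848 = 32.452608
denominator = 13 + 6 - 2 = 17
s_p^2 = 32.452608 / 17 = 1.9089769
s_p = sqrt(1.9089769) = 1.3817

1.3817


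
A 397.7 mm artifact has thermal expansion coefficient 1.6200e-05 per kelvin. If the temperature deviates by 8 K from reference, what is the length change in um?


dL = L * alpha * dT
= 397.7 * 1.6200e-05 * 8
= 0.0515419 mm
dL_um = 0.0515419 * 1000 = 51.5419 um

51.5419


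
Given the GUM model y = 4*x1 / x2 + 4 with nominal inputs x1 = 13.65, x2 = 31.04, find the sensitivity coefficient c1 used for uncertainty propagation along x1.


y = 4*x1 / x2 + 4
dy/dx1 = 4/x2
Evaluate at x2 = 31.04: c1 = 4 / 31.04
c1 = 0.1289

0.1289


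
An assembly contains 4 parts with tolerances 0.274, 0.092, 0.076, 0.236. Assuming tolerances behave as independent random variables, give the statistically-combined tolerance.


RSS = sqrt(0.274^2 + 0.092^2 + 0.076^2 + 0.236^2)
= sqrt(0.145012)
= 0.3808

0.3808


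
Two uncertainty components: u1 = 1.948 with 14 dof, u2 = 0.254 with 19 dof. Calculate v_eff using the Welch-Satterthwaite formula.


uc = sqrt(u1^2 + u2^2) = sqrt(1.948^2 + 0.254^2) = 1.9644898
v_eff = uc^4 / (u1^4/v1 + u2^4/v2)
= 1.9644898^4 / (1.948^4/14 + 0.254^4/19)
= 14.89358 / 1.0287747
v_eff = 14.4770

14.4770


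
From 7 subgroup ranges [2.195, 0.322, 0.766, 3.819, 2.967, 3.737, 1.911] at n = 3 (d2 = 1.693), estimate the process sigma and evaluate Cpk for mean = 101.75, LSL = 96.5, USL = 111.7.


R_bar = (2.195 + 0.322 + 0.766 + 3.819 + 2.967 + 3.737 + 1.911) / 7 = 2.2452857
sigma = R_bar / d2 = 2.2452857 / 1.693 = 1.3262172
Cp = (USL - LSL)/(6*sigma) = (111.7 - 96.5)/(6*1.3262172) = 1.9102
Cpu = (111.7 - 101.75)/(3*1.3262172) = 2.5008
Cpl = (101.75 - 96.5)/(3*1.3262172) = 1.3195
Cpk = min(Cpu, Cpl) = 1.3195

1.3195


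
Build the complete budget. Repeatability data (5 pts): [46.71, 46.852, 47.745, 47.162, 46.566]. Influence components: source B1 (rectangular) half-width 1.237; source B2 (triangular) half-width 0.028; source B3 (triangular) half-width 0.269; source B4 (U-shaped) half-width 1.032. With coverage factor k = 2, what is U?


mean = (46.71 + 46.852 + 47.745 + 47.162 + 46.566) / 5 = 47.007
s = sqrt(sum((x - mean)^2)/(n-1)) = 0.46780979
u_A = s / sqrt(n) = 0.46780979 / sqrt(5) = 0.2092109
u_B1 = 1.237 / sqrt(3) = 0.71418228
u_B2 = 0.028 / sqrt(6) = 0.011430952
u_B3 = 0.269 / sqrt(6) = 0.10981879
u_B4 = 1.032 / sqrt(2) = 0.7297342
uc = sqrt(0.2092109^2 + 0.71418228^2 + 0.011430952^2 + 0.10981879^2 + 0.7297342^2) = 1.048107
U = k * uc = 2 * 1.048107
U = 2.0962

2.0962
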